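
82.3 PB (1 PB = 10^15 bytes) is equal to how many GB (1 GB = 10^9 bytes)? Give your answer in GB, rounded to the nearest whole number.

82,300,000 GB

82.3 PB × 1,000,000,000,000,000 bytes/PB = 82,300,000,000,000,000 bytes
1 GB = 1,000,000,000 bytes
82,300,000,000,000,000 / 1,000,000,000 = 82,300,000 GB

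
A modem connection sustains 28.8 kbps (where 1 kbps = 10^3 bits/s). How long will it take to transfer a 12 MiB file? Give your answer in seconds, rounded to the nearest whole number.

3,495 seconds

12 MiB = 12,582,912 bytes = 100,663,296 bits
28.8 kbps = 28,800 bits/s
time = 100,663,296 / 28,800 = 3,495 s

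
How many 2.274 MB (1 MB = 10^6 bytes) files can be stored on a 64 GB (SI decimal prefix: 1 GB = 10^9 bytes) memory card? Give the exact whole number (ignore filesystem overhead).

28,144

Capacity: 64 GB = 64,000,000,000 bytes
Per item: 2.274 MB = 2,274,000 bytes
⌊64,000,000,000 / 2,274,000⌋ = 28,144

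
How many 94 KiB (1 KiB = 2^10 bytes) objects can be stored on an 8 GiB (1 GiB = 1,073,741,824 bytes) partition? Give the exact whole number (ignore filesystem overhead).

Capacity: 8 GiB = 8,589,934,592 bytes
Per item: 94 KiB = 96,256 bytes
⌊8,589,934,592 / 96,256⌋ = 89,240

89,240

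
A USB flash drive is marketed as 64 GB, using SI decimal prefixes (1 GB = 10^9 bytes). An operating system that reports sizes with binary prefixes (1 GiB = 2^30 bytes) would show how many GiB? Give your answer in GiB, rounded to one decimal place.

64 GB = 64 × 10^9 bytes = 64,000,000,000 bytes
1 GiB = 1,073,741,824 bytes
64,000,000,000 / 1,073,741,824 = 59.6 GiB

59.6 GiB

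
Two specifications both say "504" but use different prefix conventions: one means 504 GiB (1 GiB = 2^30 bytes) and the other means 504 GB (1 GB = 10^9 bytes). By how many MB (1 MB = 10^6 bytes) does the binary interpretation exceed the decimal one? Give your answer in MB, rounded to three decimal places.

504 GiB = 504 × 1,073,741,824 = 541,165,879,296 bytes
504 GB = 504 × 1,000,000,000 = 504,000,000,000 bytes
difference = 37,165,879,296 bytes
37,165,879,296 / 1,000,000 = 37,165.879 MB

37,165.879 MB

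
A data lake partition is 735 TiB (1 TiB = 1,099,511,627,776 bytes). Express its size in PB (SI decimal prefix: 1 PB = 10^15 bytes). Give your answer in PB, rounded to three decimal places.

0.808 PB

735 TiB = 735 × 2^40 bytes = 808,141,046,415,360 bytes
1 PB = 10^15 bytes = 1,000,000,000,000,000 bytes
808,141,046,415,360 / 1,000,000,000,000,000 = 0.808 PB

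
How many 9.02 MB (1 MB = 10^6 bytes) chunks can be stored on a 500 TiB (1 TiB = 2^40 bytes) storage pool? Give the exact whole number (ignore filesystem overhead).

60,948,538

Capacity: 500 TiB = 549,755,813,888,000 bytes
Per item: 9.02 MB = 9,020,000 bytes
⌊549,755,813,888,000 / 9,020,000⌋ = 60,948,538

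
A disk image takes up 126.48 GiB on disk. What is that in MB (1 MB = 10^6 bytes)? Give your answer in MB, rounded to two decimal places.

126.48 GiB × 1,073,741,824 bytes/GiB = 135,806,865,899.52 bytes
1 MB = 1,000,000 bytes
135,806,865,899.52 / 1,000,000 = 135,806.87 MB

135,806.87 MB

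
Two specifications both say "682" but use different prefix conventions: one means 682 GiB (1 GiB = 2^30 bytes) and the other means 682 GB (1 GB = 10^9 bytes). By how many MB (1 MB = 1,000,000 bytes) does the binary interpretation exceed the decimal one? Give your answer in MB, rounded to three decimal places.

50,291.924 MB

682 GiB = 682 × 1,073,741,824 = 732,291,923,968 bytes
682 GB = 682 × 1,000,000,000 = 682,000,000,000 bytes
difference = 50,291,923,968 bytes
50,291,923,968 / 1,000,000 = 50,291.924 MB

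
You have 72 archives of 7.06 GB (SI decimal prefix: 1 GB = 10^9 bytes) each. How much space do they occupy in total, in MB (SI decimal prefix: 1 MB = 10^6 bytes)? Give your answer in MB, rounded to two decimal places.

Total = 72 × 7.06 GB = 508.32 GB
= 508.32 × 1,000,000,000 bytes = 508,320,000,000 bytes
1 MB = 1,000,000 bytes
508,320,000,000 / 1,000,000 = 508,320.00 MB

508,320.00 MB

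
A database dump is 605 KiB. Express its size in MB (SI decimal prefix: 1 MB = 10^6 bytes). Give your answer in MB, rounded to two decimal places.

0.62 MB

605 KiB = 605 × 2^10 bytes = 619,520 bytes
1 MB = 10^6 bytes = 1,000,000 bytes
619,520 / 1,000,000 = 0.62 MB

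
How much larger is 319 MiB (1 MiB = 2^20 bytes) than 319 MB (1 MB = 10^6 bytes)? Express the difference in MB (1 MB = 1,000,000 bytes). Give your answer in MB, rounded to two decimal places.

319 MiB = 319 × 1,048,576 = 334,495,744 bytes
319 MB = 319 × 1,000,000 = 319,000,000 bytes
difference = 15,495,744 bytes
15,495,744 / 1,000,000 = 15.50 MB

15.50 MB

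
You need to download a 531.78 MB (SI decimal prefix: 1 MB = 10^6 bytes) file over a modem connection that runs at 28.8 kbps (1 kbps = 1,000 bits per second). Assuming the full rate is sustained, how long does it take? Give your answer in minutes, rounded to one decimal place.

2,461.9 minutes

531.78 MB = 531,780,000 bytes = 4,254,240,000 bits
28.8 kbps = 28,800 bits/s
time = 4,254,240,000 / 28,800 = 147,716.67 s
147,716.67 s / 60 = 2,461.9 minutes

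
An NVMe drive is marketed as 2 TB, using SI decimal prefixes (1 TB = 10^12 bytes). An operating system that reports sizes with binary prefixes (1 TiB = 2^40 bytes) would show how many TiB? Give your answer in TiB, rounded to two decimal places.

2 TB = 2 × 10^12 bytes = 2,000,000,000,000 bytes
1 TiB = 2^40 bytes = 1,099,511,627,776 bytes
2,000,000,000,000 / 1,099,511,627,776 = 1.82 TiB

1.82 TiB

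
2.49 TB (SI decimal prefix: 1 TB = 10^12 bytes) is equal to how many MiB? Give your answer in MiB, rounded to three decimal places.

2.49 TB × 1,000,000,000,000 bytes/TB = 2,490,000,000,000 bytes
1 MiB = 2^20 bytes = 1,048,576 bytes
2,490,000,000,000 / 1,048,576 = 2,374,649.048 MiB

2,374,649.048 MiB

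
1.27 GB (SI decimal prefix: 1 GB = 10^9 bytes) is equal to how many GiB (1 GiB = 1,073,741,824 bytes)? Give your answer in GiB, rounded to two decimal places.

1.27 GB = 1.27 × 10^9 bytes = 1,270,000,000 bytes
1 GiB = 2^30 bytes = 1,073,741,824 bytes
1,270,000,000 / 1,073,741,824 = 1.18 GiB

1.18 GiB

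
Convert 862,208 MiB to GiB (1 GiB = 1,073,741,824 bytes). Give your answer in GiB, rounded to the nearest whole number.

842 GiB

862,208 MiB × 1,048,576 bytes/MiB = 904,090,615,808 bytes
1 GiB = 2^30 bytes = 1,073,741,824 bytes
904,090,615,808 / 1,073,741,824 = 842 GiB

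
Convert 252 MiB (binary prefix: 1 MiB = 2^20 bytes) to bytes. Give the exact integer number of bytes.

252 × 1,048,576 = 264,241,152 bytes

264,241,152 bytes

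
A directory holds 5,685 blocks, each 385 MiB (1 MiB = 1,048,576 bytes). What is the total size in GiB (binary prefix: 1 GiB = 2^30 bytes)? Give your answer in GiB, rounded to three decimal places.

2,137.427 GiB

Total = 5,685 × 385 MiB = 2,188,725 MiB
= 2,188,725 × 1,048,576 bytes = 2,295,044,505,600 bytes
1 GiB = 1,073,741,824 bytes
2,295,044,505,600 / 1,073,741,824 = 2,137.427 GiB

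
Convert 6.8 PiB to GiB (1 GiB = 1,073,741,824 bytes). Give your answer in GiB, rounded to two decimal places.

7,130,316.80 GiB

6.8 PiB × 1,125,899,906,842,624 bytes/PiB = 7,656,119,366,529,843.2 bytes
1 GiB = 2^30 bytes = 1,073,741,824 bytes
7,656,119,366,529,843.2 / 1,073,741,824 = 7,130,316.80 GiB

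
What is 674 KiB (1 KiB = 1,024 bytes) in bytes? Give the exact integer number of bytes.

690,176 bytes

674 × 1,024 = 690,176 bytes  (1 KiB = 2^10 bytes)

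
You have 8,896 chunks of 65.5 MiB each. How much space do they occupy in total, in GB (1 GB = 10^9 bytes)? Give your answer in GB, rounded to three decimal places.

Total = 8,896 × 65.5 MiB = 582,688 MiB
= 582,688 × 1,048,576 bytes = 610,992,652,288 bytes
1 GB = 1,000,000,000 bytes
610,992,652,288 / 1,000,000,000 = 610.993 GB

610.993 GB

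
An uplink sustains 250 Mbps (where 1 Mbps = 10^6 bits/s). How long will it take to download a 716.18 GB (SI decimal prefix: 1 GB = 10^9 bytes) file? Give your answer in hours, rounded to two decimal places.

6.37 hours

716.18 GB = 716,180,000,000 bytes = 5,729,440,000,000 bits
250 Mbps = 250,000,000 bits/s
time = 5,729,440,000,000 / 250,000,000 = 22,917.7600 s
22,917.7600 s / 3600 = 6.37 hours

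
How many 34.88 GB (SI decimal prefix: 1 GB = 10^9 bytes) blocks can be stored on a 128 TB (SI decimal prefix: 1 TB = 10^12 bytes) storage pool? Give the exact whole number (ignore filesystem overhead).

3,669

Capacity: 128 TB = 128,000,000,000,000 bytes
Per item: 34.88 GB = 34,880,000,000 bytes
⌊128,000,000,000,000 / 34,880,000,000⌋ = 3,669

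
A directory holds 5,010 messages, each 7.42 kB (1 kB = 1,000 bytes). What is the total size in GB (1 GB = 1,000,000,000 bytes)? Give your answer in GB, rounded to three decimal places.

Total = 5,010 × 7.42 kB = 37174.2 kB
= 37174.2 × 1,000 bytes = 37,174,200 bytes
1 GB = 1,000,000,000 bytes
37,174,200 / 1,000,000,000 = 0.037 GB

0.037 GB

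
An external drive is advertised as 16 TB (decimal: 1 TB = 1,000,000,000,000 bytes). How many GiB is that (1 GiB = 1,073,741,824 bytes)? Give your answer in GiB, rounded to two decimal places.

16 TB = 16 × 10^12 bytes = 16,000,000,000,000 bytes
1 GiB = 2^30 bytes = 1,073,741,824 bytes
16,000,000,000,000 / 1,073,741,824 = 14,901.16 GiB

14,901.16 GiB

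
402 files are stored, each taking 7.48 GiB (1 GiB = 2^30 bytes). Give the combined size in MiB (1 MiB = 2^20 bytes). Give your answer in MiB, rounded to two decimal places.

3,079,127.04 MiB

Total = 402 × 7.48 GiB = 3006.96 GiB
= 3006.96 × 1,073,741,824 bytes = 3,228,698,715,095.04 bytes
1 MiB = 1,048,576 bytes
3,228,698,715,095.04 / 1,048,576 = 3,079,127.04 MiB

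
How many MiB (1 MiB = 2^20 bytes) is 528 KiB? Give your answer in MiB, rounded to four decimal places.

528 KiB = 528 × 2^10 bytes = 540,672 bytes
1 MiB = 1,048,576 bytes
540,672 / 1,048,576 = 0.5156 MiB

0.5156 MiB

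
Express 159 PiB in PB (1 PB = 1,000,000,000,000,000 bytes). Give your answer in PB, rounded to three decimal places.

179.018 PB

159 PiB = 159 × 2^50 bytes = 179,018,085,187,977,216 bytes
1 PB = 1,000,000,000,000,000 bytes
179,018,085,187,977,216 / 1,000,000,000,000,000 = 179.018 PB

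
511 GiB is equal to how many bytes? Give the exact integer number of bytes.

511 × 1,073,741,824 = 548,682,072,064 bytes

548,682,072,064 bytes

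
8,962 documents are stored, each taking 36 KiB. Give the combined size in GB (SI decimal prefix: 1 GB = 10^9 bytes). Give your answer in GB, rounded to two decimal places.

Total = 8,962 × 36 KiB = 322,632 KiB
= 322,632 × 1,024 bytes = 330,375,168 bytes
1 GB = 1,000,000,000 bytes
330,375,168 / 1,000,000,000 = 0.33 GB

0.33 GB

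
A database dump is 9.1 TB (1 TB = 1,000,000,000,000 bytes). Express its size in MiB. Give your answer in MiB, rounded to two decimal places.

8,678,436.28 MiB

9.1 TB × 1,000,000,000,000 bytes/TB = 9,100,000,000,000 bytes
1 MiB = 1,048,576 bytes
9,100,000,000,000 / 1,048,576 = 8,678,436.28 MiB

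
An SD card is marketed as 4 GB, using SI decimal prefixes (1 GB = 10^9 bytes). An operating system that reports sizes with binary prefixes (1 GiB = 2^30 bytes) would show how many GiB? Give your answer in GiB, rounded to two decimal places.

4 GB = 4 × 10^9 bytes = 4,000,000,000 bytes
1 GiB = 2^30 bytes = 1,073,741,824 bytes
4,000,000,000 / 1,073,741,824 = 3.73 GiB

3.73 GiB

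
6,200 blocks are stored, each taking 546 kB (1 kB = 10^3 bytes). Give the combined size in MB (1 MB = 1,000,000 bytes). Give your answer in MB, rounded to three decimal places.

3,385.200 MB

Total = 6,200 × 546 kB = 3,385,200 kB
= 3,385,200 × 1,000 bytes = 3,385,200,000 bytes
1 MB = 1,000,000 bytes
3,385,200,000 / 1,000,000 = 3,385.200 MB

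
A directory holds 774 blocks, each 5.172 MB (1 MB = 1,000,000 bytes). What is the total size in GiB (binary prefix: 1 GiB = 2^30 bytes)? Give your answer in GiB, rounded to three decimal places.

Total = 774 × 5.172 MB = 4003.128 MB
= 4003.128 × 1,000,000 bytes = 4,003,128,000 bytes
1 GiB = 1,073,741,824 bytes
4,003,128,000 / 1,073,741,824 = 3.728 GiB

3.728 GiB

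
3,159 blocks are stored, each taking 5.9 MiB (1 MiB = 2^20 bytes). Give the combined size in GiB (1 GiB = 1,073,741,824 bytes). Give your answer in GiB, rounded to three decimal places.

18.201 GiB

Total = 3,159 × 5.9 MiB = 18638.1 MiB
= 18638.1 × 1,048,576 bytes = 19,543,464,345.6 bytes
1 GiB = 1,073,741,824 bytes
19,543,464,345.6 / 1,073,741,824 = 18.201 GiB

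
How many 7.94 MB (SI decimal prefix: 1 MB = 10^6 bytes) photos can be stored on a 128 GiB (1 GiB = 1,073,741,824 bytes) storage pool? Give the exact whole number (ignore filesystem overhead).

17,309

Capacity: 128 GiB = 137,438,953,472 bytes
Per item: 7.94 MB = 7,940,000 bytes
⌊137,438,953,472 / 7,940,000⌋ = 17,309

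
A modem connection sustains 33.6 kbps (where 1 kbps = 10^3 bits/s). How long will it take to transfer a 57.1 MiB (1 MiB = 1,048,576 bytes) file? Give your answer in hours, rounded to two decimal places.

57.1 MiB = 59,873,689.6 bytes = 478,989,516.8 bits
33.6 kbps = 33,600 bits/s
time = 478,989,516.8 / 33,600 = 14,255.6404 s
14,255.6404 s / 3600 = 3.96 hours

3.96 hours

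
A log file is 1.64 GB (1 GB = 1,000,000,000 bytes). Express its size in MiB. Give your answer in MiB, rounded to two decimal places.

1.64 GB = 1.64 × 10^9 bytes = 1,640,000,000 bytes
1 MiB = 2^20 bytes = 1,048,576 bytes
1,640,000,000 / 1,048,576 = 1,564.03 MiB

1,564.03 MiB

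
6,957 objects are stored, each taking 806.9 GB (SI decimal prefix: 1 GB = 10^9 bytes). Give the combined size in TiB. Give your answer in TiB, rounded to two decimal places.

5,105.54 TiB

Total = 6,957 × 806.9 GB = 5613603.3 GB
= 5613603.3 × 1,000,000,000 bytes = 5,613,603,300,000,000 bytes
1 TiB = 1,099,511,627,776 bytes
5,613,603,300,000,000 / 1,099,511,627,776 = 5,105.54 TiB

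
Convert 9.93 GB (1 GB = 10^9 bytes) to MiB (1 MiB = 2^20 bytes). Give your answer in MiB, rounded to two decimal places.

9,469.99 MiB

9.93 GB = 9.93 × 10^9 bytes = 9,930,000,000 bytes
1 MiB = 1,048,576 bytes
9,930,000,000 / 1,048,576 = 9,469.99 MiB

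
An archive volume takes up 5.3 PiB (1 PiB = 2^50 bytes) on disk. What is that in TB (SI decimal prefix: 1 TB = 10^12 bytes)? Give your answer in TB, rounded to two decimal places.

5,967.27 TB

5.3 PiB × 1,125,899,906,842,624 bytes/PiB = 5,967,269,506,265,907.2 bytes
1 TB = 10^12 bytes = 1,000,000,000,000 bytes
5,967,269,506,265,907.2 / 1,000,000,000,000 = 5,967.27 TB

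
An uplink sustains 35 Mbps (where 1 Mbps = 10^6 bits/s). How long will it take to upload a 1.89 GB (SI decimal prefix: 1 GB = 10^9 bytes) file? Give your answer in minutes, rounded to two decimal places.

7.20 minutes

1.89 GB = 1,890,000,000 bytes = 15,120,000,000 bits
35 Mbps = 35,000,000 bits/s
time = 15,120,000,000 / 35,000,000 = 432.000 s
432.000 s / 60 = 7.20 minutes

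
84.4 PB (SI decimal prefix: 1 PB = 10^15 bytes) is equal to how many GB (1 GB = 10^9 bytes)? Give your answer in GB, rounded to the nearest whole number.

84,400,000 GB

84.4 PB × 1,000,000,000,000,000 bytes/PB = 84,400,000,000,000,000 bytes
1 GB = 1,000,000,000 bytes
84,400,000,000,000,000 / 1,000,000,000 = 84,400,000 GB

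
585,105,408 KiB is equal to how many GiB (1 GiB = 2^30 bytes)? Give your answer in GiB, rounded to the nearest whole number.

558 GiB

585,105,408 KiB × 1,024 bytes/KiB = 599,147,937,792 bytes
1 GiB = 1,073,741,824 bytes
599,147,937,792 / 1,073,741,824 = 558 GiB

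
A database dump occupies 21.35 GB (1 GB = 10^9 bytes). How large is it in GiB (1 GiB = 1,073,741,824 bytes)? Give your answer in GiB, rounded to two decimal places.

19.88 GiB

21.35 GB = 21.35 × 10^9 bytes = 21,350,000,000 bytes
1 GiB = 2^30 bytes = 1,073,741,824 bytes
21,350,000,000 / 1,073,741,824 = 19.88 GiB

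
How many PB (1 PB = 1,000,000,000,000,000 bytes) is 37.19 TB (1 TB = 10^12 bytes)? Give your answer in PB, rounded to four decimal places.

37.19 TB × 1,000,000,000,000 bytes/TB = 37,190,000,000,000 bytes
1 PB = 10^15 bytes = 1,000,000,000,000,000 bytes
37,190,000,000,000 / 1,000,000,000,000,000 = 0.0372 PB

0.0372 PB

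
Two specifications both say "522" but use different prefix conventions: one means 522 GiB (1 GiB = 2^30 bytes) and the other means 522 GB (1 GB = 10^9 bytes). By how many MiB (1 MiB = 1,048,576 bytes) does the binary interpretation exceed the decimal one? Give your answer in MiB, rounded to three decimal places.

522 GiB = 522 × 1,073,741,824 = 560,493,232,128 bytes
522 GB = 522 × 1,000,000,000 = 522,000,000,000 bytes
difference = 38,493,232,128 bytes
38,493,232,128 / 1,048,576 = 36,710.007 MiB

36,710.007 MiB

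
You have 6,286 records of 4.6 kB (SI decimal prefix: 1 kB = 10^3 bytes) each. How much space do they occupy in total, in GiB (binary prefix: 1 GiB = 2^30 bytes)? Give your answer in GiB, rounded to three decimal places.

0.027 GiB

Total = 6,286 × 4.6 kB = 28915.6 kB
= 28915.6 × 1,000 bytes = 28,915,600 bytes
1 GiB = 1,073,741,824 bytes
28,915,600 / 1,073,741,824 = 0.027 GiB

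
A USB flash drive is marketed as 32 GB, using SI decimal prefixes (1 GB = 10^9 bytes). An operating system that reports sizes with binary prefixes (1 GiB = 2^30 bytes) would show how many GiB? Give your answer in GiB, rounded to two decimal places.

29.80 GiB

32 GB = 32 × 10^9 bytes = 32,000,000,000 bytes
1 GiB = 2^30 bytes = 1,073,741,824 bytes
32,000,000,000 / 1,073,741,824 = 29.80 GiB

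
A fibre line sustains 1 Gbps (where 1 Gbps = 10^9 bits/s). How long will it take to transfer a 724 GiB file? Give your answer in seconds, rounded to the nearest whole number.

724 GiB = 777,389,080,576 bytes = 6,219,112,644,608 bits
1 Gbps = 1,000,000,000 bits/s
time = 6,219,112,644,608 / 1,000,000,000 = 6,219 s

6,219 seconds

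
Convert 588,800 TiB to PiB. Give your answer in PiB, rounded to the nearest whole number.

588,800 TiB = 588,800 × 2^40 bytes = 647,392,446,434,508,800 bytes
1 PiB = 1,125,899,906,842,624 bytes
647,392,446,434,508,800 / 1,125,899,906,842,624 = 575 PiB

575 PiB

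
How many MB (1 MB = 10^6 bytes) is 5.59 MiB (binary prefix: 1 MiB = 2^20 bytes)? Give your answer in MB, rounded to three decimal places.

5.862 MB

5.59 MiB × 1,048,576 bytes/MiB = 5,861,539.84 bytes
1 MB = 1,000,000 bytes
5,861,539.84 / 1,000,000 = 5.862 MB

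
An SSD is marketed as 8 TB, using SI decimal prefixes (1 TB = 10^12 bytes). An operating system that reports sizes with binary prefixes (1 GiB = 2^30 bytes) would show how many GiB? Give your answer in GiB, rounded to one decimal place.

8 TB = 8 × 10^12 bytes = 8,000,000,000,000 bytes
1 GiB = 2^30 bytes = 1,073,741,824 bytes
8,000,000,000,000 / 1,073,741,824 = 7,450.6 GiB

7,450.6 GiB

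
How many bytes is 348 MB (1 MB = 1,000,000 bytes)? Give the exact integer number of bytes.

348 × 1,000,000 = 348,000,000 bytes

348,000,000 bytes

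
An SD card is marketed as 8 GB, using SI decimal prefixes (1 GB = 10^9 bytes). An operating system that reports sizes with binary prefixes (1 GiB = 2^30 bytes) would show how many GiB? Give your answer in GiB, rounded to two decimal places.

8 GB × 1,000,000,000 bytes/GB = 8,000,000,000 bytes
1 GiB = 2^30 bytes = 1,073,741,824 bytes
8,000,000,000 / 1,073,741,824 = 7.45 GiB

7.45 GiB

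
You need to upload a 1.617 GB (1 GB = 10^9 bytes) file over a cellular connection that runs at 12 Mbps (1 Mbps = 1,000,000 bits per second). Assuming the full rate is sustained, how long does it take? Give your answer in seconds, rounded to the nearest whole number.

1.617 GB = 1,617,000,000 bytes = 12,936,000,000 bits
12 Mbps = 12,000,000 bits/s
time = 12,936,000,000 / 12,000,000 = 1,078 s

1,078 seconds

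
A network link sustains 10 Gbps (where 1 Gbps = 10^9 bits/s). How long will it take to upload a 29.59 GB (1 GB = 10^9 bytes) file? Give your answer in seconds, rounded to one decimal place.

29.59 GB = 29,590,000,000 bytes = 236,720,000,000 bits
10 Gbps = 10,000,000,000 bits/s
time = 236,720,000,000 / 10,000,000,000 = 23.7 s

23.7 seconds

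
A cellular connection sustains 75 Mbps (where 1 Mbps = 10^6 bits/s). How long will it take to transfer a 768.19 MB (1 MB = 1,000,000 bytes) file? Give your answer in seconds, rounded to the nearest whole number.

768.19 MB = 768,190,000 bytes = 6,145,520,000 bits
75 Mbps = 75,000,000 bits/s
time = 6,145,520,000 / 75,000,000 = 82 s

82 seconds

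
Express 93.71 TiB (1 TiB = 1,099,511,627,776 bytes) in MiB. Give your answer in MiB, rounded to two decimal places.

93.71 TiB = 93.71 × 2^40 bytes = 103,035,234,638,888.96 bytes
1 MiB = 1,048,576 bytes
103,035,234,638,888.96 / 1,048,576 = 98,262,056.96 MiB

98,262,056.96 MiB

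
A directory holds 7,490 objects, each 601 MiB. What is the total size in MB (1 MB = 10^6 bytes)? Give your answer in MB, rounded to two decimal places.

Total = 7,490 × 601 MiB = 4,501,490 MiB
= 4,501,490 × 1,048,576 bytes = 4,720,154,378,240 bytes
1 MB = 1,000,000 bytes
4,720,154,378,240 / 1,000,000 = 4,720,154.38 MB

4,720,154.38 MB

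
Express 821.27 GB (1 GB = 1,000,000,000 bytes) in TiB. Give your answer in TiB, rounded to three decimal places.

0.747 TiB

821.27 GB × 1,000,000,000 bytes/GB = 821,270,000,000 bytes
1 TiB = 1,099,511,627,776 bytes
821,270,000,000 / 1,099,511,627,776 = 0.747 TiB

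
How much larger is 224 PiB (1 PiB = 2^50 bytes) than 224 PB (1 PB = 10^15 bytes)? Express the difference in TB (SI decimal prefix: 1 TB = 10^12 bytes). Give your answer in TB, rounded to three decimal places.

28,201.579 TB

224 PiB = 224 × 1,125,899,906,842,624 = 252,201,579,132,747,776 bytes
224 PB = 224 × 1,000,000,000,000,000 = 224,000,000,000,000,000 bytes
difference = 28,201,579,132,747,776 bytes
28,201,579,132,747,776 / 1,000,000,000,000 = 28,201.579 TB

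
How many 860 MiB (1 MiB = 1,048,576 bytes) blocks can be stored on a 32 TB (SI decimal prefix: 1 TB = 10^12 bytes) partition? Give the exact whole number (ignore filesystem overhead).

35,485

Capacity: 32 TB = 32,000,000,000,000 bytes
Per item: 860 MiB = 901,775,360 bytes
⌊32,000,000,000,000 / 901,775,360⌋ = 35,485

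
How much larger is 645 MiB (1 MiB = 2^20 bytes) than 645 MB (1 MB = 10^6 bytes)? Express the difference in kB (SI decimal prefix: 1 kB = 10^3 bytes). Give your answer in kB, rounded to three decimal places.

645 MiB = 645 × 1,048,576 = 676,331,520 bytes
645 MB = 645 × 1,000,000 = 645,000,000 bytes
difference = 31,331,520 bytes
31,331,520 / 1,000 = 31,331.520 kB

31,331.520 kB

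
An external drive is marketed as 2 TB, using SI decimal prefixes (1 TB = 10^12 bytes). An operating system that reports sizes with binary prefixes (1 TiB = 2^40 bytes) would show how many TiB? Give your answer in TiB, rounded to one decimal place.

2 TB = 2 × 10^12 bytes = 2,000,000,000,000 bytes
1 TiB = 2^40 bytes = 1,099,511,627,776 bytes
2,000,000,000,000 / 1,099,511,627,776 = 1.8 TiB

1.8 TiB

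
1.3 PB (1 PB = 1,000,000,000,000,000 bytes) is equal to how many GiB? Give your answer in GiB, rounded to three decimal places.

1,210,719.347 GiB

1.3 PB × 1,000,000,000,000,000 bytes/PB = 1,300,000,000,000,000 bytes
1 GiB = 1,073,741,824 bytes
1,300,000,000,000,000 / 1,073,741,824 = 1,210,719.347 GiB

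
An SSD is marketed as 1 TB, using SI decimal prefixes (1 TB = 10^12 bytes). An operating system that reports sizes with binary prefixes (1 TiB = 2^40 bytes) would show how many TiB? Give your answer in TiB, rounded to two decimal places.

0.91 TiB

1 TB × 1,000,000,000,000 bytes/TB = 1,000,000,000,000 bytes
1 TiB = 2^40 bytes = 1,099,511,627,776 bytes
1,000,000,000,000 / 1,099,511,627,776 = 0.91 TiB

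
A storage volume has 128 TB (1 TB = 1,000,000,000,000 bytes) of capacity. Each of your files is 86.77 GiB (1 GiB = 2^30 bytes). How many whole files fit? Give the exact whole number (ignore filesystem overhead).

1,373

Capacity: 128 TB = 128,000,000,000,000 bytes
Per item: 86.77 GiB = 93,168,578,068.48 bytes
⌊128,000,000,000,000 / 93,168,578,068.48⌋ = 1,373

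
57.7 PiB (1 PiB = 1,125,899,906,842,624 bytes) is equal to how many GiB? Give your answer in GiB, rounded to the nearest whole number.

60,502,835 GiB

57.7 PiB = 57.7 × 2^50 bytes = 64,964,424,624,819,404.8 bytes
1 GiB = 1,073,741,824 bytes
64,964,424,624,819,404.8 / 1,073,741,824 = 60,502,835 GiB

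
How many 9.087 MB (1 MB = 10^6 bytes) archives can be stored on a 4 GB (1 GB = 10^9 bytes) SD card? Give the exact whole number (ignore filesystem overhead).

Capacity: 4 GB = 4,000,000,000 bytes
Per item: 9.087 MB = 9,087,000 bytes
⌊4,000,000,000 / 9,087,000⌋ = 440

440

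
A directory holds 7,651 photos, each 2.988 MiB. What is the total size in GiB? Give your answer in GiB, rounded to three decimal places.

22.325 GiB

Total = 7,651 × 2.988 MiB = 22861.188 MiB
= 22861.188 × 1,048,576 bytes = 23,971,693,068.288 bytes
1 GiB = 1,073,741,824 bytes
23,971,693,068.288 / 1,073,741,824 = 22.325 GiB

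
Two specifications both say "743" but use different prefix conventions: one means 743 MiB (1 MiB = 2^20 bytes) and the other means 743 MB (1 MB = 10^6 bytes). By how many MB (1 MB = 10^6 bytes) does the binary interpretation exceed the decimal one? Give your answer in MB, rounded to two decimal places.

36.09 MB

743 MiB = 743 × 1,048,576 = 779,091,968 bytes
743 MB = 743 × 1,000,000 = 743,000,000 bytes
difference = 36,091,968 bytes
36,091,968 / 1,000,000 = 36.09 MB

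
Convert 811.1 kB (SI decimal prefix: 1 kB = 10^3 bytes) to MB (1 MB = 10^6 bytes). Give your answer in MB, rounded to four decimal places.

811.1 kB × 1,000 bytes/kB = 811,100 bytes
1 MB = 1,000,000 bytes
811,100 / 1,000,000 = 0.8111 MB

0.8111 MB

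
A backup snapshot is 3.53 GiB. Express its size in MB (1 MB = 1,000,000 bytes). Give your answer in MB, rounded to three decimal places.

3,790.309 MB

3.53 GiB = 3.53 × 2^30 bytes = 3,790,308,638.72 bytes
1 MB = 10^6 bytes = 1,000,000 bytes
3,790,308,638.72 / 1,000,000 = 3,790.309 MB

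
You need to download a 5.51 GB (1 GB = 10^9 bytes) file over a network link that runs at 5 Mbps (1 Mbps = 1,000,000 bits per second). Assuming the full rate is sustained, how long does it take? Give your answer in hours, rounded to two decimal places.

2.45 hours

5.51 GB = 5,510,000,000 bytes = 44,080,000,000 bits
5 Mbps = 5,000,000 bits/s
time = 44,080,000,000 / 5,000,000 = 8,816.0000 s
8,816.0000 s / 3600 = 2.45 hours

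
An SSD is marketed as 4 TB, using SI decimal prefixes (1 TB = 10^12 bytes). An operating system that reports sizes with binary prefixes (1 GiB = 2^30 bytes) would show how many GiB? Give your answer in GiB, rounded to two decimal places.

3,725.29 GiB

4 TB = 4 × 10^12 bytes = 4,000,000,000,000 bytes
1 GiB = 1,073,741,824 bytes
4,000,000,000,000 / 1,073,741,824 = 3,725.29 GiB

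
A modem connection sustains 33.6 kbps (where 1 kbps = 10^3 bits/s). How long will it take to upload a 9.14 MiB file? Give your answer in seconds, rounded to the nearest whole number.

2,282 seconds

9.14 MiB = 9,583,984.64 bytes = 76,671,877.12 bits
33.6 kbps = 33,600 bits/s
time = 76,671,877.12 / 33,600 = 2,282 s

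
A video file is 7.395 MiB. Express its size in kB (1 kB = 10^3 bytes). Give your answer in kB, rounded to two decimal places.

7.395 MiB = 7.395 × 2^20 bytes = 7,754,219.52 bytes
1 kB = 10^3 bytes = 1,000 bytes
7,754,219.52 / 1,000 = 7,754.22 kB

7,754.22 kB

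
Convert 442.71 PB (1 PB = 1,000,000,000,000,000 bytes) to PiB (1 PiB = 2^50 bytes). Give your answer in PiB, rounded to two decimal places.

442.71 PB × 1,000,000,000,000,000 bytes/PB = 442,710,000,000,000,000 bytes
1 PiB = 1,125,899,906,842,624 bytes
442,710,000,000,000,000 / 1,125,899,906,842,624 = 393.21 PiB

393.21 PiB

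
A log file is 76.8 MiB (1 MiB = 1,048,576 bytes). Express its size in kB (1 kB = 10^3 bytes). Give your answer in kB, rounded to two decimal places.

80,530.64 kB

76.8 MiB = 76.8 × 2^20 bytes = 80,530,636.8 bytes
1 kB = 1,000 bytes
80,530,636.8 / 1,000 = 80,530.64 kB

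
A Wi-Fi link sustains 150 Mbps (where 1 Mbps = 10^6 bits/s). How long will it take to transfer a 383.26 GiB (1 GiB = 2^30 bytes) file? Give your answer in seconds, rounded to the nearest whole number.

383.26 GiB = 411,522,291,466.24 bytes = 3,292,178,331,729.92 bits
150 Mbps = 150,000,000 bits/s
time = 3,292,178,331,729.92 / 150,000,000 = 21,948 s

21,948 seconds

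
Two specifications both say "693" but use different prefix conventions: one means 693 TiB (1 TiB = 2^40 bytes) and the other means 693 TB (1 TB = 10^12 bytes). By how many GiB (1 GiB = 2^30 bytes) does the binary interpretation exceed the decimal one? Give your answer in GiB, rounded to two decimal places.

693 TiB = 693 × 1,099,511,627,776 = 761,961,558,048,768 bytes
693 TB = 693 × 1,000,000,000,000 = 693,000,000,000,000 bytes
difference = 68,961,558,048,768 bytes
68,961,558,048,768 / 1,073,741,824 = 64,225.46 GiB

64,225.46 GiB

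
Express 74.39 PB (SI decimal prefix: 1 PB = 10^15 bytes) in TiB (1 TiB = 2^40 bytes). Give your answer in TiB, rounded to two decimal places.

67,657.31 TiB

74.39 PB = 74.39 × 10^15 bytes = 74,390,000,000,000,000 bytes
1 TiB = 1,099,511,627,776 bytes
74,390,000,000,000,000 / 1,099,511,627,776 = 67,657.31 TiB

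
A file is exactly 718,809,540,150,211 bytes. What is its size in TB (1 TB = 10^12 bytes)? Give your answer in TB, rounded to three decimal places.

718,809,540,150,211 bytes given.
1 TB = 10^12 bytes = 1,000,000,000,000 bytes
718,809,540,150,211 / 1,000,000,000,000 = 718.810 TB

718.810 TB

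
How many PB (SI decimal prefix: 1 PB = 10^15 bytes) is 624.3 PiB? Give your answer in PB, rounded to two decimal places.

702.90 PB

624.3 PiB = 624.3 × 2^50 bytes = 702,899,311,841,850,163.2 bytes
1 PB = 1,000,000,000,000,000 bytes
702,899,311,841,850,163.2 / 1,000,000,000,000,000 = 702.90 PB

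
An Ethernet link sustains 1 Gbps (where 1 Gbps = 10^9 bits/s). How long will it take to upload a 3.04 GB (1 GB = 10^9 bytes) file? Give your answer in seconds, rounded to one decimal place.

24.3 seconds

3.04 GB = 3,040,000,000 bytes = 24,320,000,000 bits
1 Gbps = 1,000,000,000 bits/s
time = 24,320,000,000 / 1,000,000,000 = 24.3 s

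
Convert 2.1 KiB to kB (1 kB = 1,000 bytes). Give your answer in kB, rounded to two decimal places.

2.15 kB

2.1 KiB = 2.1 × 2^10 bytes = 2,150.4 bytes
1 kB = 1,000 bytes
2,150.4 / 1,000 = 2.15 kB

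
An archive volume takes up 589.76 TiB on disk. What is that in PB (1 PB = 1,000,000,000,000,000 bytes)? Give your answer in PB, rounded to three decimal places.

0.648 PB

589.76 TiB = 589.76 × 2^40 bytes = 648,447,977,597,173.76 bytes
1 PB = 10^15 bytes = 1,000,000,000,000,000 bytes
648,447,977,597,173.76 / 1,000,000,000,000,000 = 0.648 PB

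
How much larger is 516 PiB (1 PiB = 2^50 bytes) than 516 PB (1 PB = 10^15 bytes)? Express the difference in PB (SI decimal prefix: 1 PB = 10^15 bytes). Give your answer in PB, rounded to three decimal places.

64.964 PB

516 PiB = 516 × 1,125,899,906,842,624 = 580,964,351,930,793,984 bytes
516 PB = 516 × 1,000,000,000,000,000 = 516,000,000,000,000,000 bytes
difference = 64,964,351,930,793,984 bytes
64,964,351,930,793,984 / 1,000,000,000,000,000 = 64.964 PB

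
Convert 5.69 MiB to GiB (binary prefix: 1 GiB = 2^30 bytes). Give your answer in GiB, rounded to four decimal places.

0.0056 GiB

5.69 MiB = 5.69 × 2^20 bytes = 5,966,397.44 bytes
1 GiB = 1,073,741,824 bytes
5,966,397.44 / 1,073,741,824 = 0.0056 GiB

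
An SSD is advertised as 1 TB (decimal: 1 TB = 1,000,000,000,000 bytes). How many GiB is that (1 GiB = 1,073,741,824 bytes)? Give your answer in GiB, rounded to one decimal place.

931.3 GiB

1 TB = 1 × 10^12 bytes = 1,000,000,000,000 bytes
1 GiB = 2^30 bytes = 1,073,741,824 bytes
1,000,000,000,000 / 1,073,741,824 = 931.3 GiB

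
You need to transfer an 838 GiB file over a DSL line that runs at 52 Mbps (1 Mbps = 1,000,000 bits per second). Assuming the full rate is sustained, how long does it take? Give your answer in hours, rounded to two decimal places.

838 GiB = 899,795,648,512 bytes = 7,198,365,188,096 bits
52 Mbps = 52,000,000 bits/s
time = 7,198,365,188,096 / 52,000,000 = 138,430.0998 s
138,430.0998 s / 3600 = 38.45 hours

38.45 hours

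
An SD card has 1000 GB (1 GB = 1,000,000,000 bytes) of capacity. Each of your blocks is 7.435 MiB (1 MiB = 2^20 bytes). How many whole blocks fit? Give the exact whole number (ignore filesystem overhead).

128,268

Capacity: 1000 GB = 1,000,000,000,000 bytes
Per item: 7.435 MiB = 7,796,162.56 bytes
⌊1,000,000,000,000 / 7,796,162.56⌋ = 128,268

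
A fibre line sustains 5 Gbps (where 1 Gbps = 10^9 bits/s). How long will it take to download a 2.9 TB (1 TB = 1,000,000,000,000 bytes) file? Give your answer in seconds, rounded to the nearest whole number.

2.9 TB = 2,900,000,000,000 bytes = 23,200,000,000,000 bits
5 Gbps = 5,000,000,000 bits/s
time = 23,200,000,000,000 / 5,000,000,000 = 4,640 s

4,640 seconds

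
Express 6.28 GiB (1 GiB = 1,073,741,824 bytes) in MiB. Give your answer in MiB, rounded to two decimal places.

6,430.72 MiB

6.28 GiB = 6.28 × 2^30 bytes = 6,743,098,654.72 bytes
1 MiB = 1,048,576 bytes
6,743,098,654.72 / 1,048,576 = 6,430.72 MiB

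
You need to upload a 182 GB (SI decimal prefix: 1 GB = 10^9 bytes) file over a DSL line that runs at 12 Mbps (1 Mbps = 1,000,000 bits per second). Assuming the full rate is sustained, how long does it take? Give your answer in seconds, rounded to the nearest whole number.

182 GB = 182,000,000,000 bytes = 1,456,000,000,000 bits
12 Mbps = 12,000,000 bits/s
time = 1,456,000,000,000 / 12,000,000 = 121,333 s

121,333 seconds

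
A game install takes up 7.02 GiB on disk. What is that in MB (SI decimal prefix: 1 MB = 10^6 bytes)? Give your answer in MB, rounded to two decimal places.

7,537.67 MB

7.02 GiB = 7.02 × 2^30 bytes = 7,537,667,604.48 bytes
1 MB = 1,000,000 bytes
7,537,667,604.48 / 1,000,000 = 7,537.67 MB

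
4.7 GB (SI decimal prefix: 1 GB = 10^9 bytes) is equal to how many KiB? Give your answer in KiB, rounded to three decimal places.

4.7 GB = 4.7 × 10^9 bytes = 4,700,000,000 bytes
1 KiB = 2^10 bytes = 1,024 bytes
4,700,000,000 / 1,024 = 4,589,843.750 KiB

4,589,843.750 KiB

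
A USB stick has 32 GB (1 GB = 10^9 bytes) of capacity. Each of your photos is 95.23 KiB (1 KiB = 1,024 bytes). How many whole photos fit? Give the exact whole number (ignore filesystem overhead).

328,152

Capacity: 32 GB = 32,000,000,000 bytes
Per item: 95.23 KiB = 97,515.52 bytes
⌊32,000,000,000 / 97,515.52⌋ = 328,152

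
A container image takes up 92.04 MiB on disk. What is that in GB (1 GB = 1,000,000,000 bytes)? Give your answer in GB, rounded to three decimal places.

0.097 GB

92.04 MiB = 92.04 × 2^20 bytes = 96,510,935.04 bytes
1 GB = 1,000,000,000 bytes
96,510,935.04 / 1,000,000,000 = 0.097 GB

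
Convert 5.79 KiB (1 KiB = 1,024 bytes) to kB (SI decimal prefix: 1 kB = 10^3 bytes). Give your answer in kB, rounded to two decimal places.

5.79 KiB = 5.79 × 2^10 bytes = 5,928.96 bytes
1 kB = 10^3 bytes = 1,000 bytes
5,928.96 / 1,000 = 5.93 kB

5.93 kB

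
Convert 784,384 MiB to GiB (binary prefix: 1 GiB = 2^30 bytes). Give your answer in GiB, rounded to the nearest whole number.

784,384 MiB = 784,384 × 2^20 bytes = 822,486,237,184 bytes
1 GiB = 2^30 bytes = 1,073,741,824 bytes
822,486,237,184 / 1,073,741,824 = 766 GiB

766 GiB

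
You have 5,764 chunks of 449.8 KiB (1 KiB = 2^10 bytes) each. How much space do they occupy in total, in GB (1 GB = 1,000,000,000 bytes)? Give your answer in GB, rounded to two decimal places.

Total = 5,764 × 449.8 KiB = 2592647.2 KiB
= 2592647.2 × 1,024 bytes = 2,654,870,732.8 bytes
1 GB = 1,000,000,000 bytes
2,654,870,732.8 / 1,000,000,000 = 2.65 GB

2.65 GB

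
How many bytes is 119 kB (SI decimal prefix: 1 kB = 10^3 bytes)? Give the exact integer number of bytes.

119 × 1,000 = 119,000 bytes

119,000 bytes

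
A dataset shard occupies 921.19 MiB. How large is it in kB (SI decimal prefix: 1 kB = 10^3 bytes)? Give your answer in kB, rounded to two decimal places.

965,937.73 kB

921.19 MiB = 921.19 × 2^20 bytes = 965,937,725.44 bytes
1 kB = 1,000 bytes
965,937,725.44 / 1,000 = 965,937.73 kB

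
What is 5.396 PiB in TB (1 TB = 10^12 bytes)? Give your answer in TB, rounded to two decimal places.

5.396 PiB × 1,125,899,906,842,624 bytes/PiB = 6,075,355,897,322,799.104 bytes
1 TB = 10^12 bytes = 1,000,000,000,000 bytes
6,075,355,897,322,799.104 / 1,000,000,000,000 = 6,075.36 TB

6,075.36 TB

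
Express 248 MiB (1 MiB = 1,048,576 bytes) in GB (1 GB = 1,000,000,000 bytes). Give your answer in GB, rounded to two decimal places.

248 MiB = 248 × 2^20 bytes = 260,046,848 bytes
1 GB = 10^9 bytes = 1,000,000,000 bytes
260,046,848 / 1,000,000,000 = 0.26 GB

0.26 GB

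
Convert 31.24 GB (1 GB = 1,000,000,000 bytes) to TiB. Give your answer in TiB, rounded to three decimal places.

0.028 TiB

31.24 GB = 31.24 × 10^9 bytes = 31,240,000,000 bytes
1 TiB = 2^40 bytes = 1,099,511,627,776 bytes
31,240,000,000 / 1,099,511,627,776 = 0.028 TiB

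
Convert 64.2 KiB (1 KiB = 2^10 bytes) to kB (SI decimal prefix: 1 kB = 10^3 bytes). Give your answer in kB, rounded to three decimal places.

64.2 KiB = 64.2 × 2^10 bytes = 65,740.8 bytes
1 kB = 10^3 bytes = 1,000 bytes
65,740.8 / 1,000 = 65.741 kB

65.741 kB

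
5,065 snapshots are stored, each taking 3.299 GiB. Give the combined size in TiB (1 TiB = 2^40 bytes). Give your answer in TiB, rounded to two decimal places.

16.32 TiB

Total = 5,065 × 3.299 GiB = 16709.435 GiB
= 16709.435 × 1,073,741,824 bytes = 17,941,619,214,909.44 bytes
1 TiB = 1,099,511,627,776 bytes
17,941,619,214,909.44 / 1,099,511,627,776 = 16.32 TiB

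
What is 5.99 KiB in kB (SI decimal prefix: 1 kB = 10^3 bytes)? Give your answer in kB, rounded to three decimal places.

6.134 kB

5.99 KiB = 5.99 × 2^10 bytes = 6,133.76 bytes
1 kB = 1,000 bytes
6,133.76 / 1,000 = 6.134 kB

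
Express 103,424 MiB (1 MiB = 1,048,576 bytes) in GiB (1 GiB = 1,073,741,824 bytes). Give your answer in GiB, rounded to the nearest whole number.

101 GiB

103,424 MiB × 1,048,576 bytes/MiB = 108,447,924,224 bytes
1 GiB = 2^30 bytes = 1,073,741,824 bytes
108,447,924,224 / 1,073,741,824 = 101 GiB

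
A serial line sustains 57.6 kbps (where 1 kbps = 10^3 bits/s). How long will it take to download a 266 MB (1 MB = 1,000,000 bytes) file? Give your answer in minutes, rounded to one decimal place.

615.7 minutes

266 MB = 266,000,000 bytes = 2,128,000,000 bits
57.6 kbps = 57,600 bits/s
time = 2,128,000,000 / 57,600 = 36,944.44 s
36,944.44 s / 60 = 615.7 minutes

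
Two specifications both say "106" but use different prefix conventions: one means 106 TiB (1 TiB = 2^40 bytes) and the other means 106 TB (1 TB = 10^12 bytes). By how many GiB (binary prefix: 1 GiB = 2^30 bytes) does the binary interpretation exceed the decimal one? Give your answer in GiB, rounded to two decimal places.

9,823.81 GiB

106 TiB = 106 × 1,099,511,627,776 = 116,548,232,544,256 bytes
106 TB = 106 × 1,000,000,000,000 = 106,000,000,000,000 bytes
difference = 10,548,232,544,256 bytes
10,548,232,544,256 / 1,073,741,824 = 9,823.81 GiB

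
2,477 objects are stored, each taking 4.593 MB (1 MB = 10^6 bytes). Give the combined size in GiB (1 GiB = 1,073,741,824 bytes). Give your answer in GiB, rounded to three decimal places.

Total = 2,477 × 4.593 MB = 11376.861 MB
= 11376.861 × 1,000,000 bytes = 11,376,861,000 bytes
1 GiB = 1,073,741,824 bytes
11,376,861,000 / 1,073,741,824 = 10.596 GiB

10.596 GiB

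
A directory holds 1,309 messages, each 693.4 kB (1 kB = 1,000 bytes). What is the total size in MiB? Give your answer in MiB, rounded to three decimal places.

865.613 MiB

Total = 1,309 × 693.4 kB = 907660.6 kB
= 907660.6 × 1,000 bytes = 907,660,600 bytes
1 MiB = 1,048,576 bytes
907,660,600 / 1,048,576 = 865.613 MiB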